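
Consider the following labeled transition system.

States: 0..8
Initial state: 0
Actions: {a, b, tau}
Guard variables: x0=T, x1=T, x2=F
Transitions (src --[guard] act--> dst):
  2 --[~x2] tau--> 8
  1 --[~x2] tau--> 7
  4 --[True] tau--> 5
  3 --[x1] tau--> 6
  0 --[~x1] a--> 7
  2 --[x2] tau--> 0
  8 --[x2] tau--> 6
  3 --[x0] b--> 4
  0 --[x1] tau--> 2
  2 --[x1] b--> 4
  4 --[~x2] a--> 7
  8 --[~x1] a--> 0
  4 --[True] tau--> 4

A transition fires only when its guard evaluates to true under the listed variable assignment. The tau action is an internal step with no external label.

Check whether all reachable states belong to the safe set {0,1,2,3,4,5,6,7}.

Inv-set: {0,1,2,3,4,5,6,7}
Reach set: {0,2,4,5,7,8}
  0: ✓
  2: ✓
  4: ✓
  5: ✓
  7: ✓
  8: ✗ unsafe
counterexample path to 8: tau·tau

Answer: INVARIANT VIOLATED at state 8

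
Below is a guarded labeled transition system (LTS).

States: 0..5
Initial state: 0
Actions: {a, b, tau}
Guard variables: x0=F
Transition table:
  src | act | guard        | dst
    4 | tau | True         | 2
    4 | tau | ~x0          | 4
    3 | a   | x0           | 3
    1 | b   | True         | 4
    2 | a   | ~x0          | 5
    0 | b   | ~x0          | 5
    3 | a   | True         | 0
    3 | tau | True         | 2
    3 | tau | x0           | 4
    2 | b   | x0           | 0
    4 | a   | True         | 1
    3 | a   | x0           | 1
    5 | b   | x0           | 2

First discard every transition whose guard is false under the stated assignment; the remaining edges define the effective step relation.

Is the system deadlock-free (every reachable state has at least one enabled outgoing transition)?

R = {0,5}
  0: b→5  [deg 1]
  5: ∅  [no exit]
trace reaching 5: b

Answer: DEADLOCK at state 5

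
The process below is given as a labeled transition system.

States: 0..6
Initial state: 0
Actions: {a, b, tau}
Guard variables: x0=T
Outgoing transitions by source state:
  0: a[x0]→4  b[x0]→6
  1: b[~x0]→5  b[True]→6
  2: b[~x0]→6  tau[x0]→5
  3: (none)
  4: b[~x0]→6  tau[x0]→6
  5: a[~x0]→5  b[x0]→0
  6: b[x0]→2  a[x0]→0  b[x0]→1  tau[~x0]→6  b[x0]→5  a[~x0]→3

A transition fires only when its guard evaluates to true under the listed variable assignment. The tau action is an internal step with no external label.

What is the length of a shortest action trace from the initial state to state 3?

Answer: UNREACHABLE

Analysis:
BFS to 3:
  depth 0: {0}
  depth 1: {4,6}
  depth 2: {1,2,5}
3 never appears.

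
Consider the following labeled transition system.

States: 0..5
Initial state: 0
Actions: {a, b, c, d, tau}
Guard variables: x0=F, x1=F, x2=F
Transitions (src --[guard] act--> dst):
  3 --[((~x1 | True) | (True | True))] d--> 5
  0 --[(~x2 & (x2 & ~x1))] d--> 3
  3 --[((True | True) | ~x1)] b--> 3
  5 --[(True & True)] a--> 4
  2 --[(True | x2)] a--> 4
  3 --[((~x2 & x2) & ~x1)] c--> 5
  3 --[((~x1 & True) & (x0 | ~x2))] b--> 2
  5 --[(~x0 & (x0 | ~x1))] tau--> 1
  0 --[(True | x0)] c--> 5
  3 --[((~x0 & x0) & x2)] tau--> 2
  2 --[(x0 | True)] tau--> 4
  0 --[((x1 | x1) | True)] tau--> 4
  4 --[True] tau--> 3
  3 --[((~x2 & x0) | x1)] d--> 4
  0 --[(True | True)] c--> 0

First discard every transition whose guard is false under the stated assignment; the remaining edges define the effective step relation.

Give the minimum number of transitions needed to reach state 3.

Answer: 2

Trace:
BFS to 3:
  Layer 0: {0}
  Layer 1: {4,5}
  Layer 2: {1,3}
first hit 3 at d=2 via tau·tau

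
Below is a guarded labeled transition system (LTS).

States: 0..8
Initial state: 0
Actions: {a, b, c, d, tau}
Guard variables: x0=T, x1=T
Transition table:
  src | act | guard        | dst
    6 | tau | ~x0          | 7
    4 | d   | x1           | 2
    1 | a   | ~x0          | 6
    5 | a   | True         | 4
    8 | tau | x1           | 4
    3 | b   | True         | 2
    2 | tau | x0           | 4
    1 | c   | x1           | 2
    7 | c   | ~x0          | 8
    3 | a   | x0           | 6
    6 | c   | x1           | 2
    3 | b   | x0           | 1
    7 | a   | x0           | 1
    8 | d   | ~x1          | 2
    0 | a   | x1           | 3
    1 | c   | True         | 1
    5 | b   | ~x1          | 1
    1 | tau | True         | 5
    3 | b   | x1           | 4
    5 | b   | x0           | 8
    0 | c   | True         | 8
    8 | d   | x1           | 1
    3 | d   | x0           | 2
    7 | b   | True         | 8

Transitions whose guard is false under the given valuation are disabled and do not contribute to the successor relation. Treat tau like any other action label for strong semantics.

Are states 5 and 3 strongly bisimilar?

Answer: NOT BISIMILAR

Trace:
Bisimulation quotient by refinement:
  round 0: {{0,1,2,3,4,5,6,7,8}}
  round 1: {{0},{1},{2},{3},{4},{5,7},{6},{8}}
  round 2: {{0},{1},{2},{3},{4},{5},{6},{7},{8}}
stable after 3 split(s): 9 block(s)
[5]={5}  [3]={3}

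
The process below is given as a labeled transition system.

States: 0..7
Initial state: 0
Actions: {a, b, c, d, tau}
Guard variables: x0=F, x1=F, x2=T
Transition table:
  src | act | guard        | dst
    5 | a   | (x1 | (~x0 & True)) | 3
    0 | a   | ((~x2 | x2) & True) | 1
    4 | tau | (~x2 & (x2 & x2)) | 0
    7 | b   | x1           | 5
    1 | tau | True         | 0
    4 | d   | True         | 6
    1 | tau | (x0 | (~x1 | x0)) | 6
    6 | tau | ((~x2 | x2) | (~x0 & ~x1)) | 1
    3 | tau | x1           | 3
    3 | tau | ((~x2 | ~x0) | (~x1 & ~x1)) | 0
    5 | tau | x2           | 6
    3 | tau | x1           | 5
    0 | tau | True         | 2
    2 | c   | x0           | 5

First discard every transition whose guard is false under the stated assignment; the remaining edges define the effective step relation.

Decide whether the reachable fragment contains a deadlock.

R = {0,1,2,6}
  0: a→1  tau→2  [2 exit(s)]
  1: tau→0  tau→6  [2 exit(s)]
  2: ∅  [no exit]
  6: tau→1  [1 exit(s)]
witness 2: tau

Answer: DEADLOCK at state 2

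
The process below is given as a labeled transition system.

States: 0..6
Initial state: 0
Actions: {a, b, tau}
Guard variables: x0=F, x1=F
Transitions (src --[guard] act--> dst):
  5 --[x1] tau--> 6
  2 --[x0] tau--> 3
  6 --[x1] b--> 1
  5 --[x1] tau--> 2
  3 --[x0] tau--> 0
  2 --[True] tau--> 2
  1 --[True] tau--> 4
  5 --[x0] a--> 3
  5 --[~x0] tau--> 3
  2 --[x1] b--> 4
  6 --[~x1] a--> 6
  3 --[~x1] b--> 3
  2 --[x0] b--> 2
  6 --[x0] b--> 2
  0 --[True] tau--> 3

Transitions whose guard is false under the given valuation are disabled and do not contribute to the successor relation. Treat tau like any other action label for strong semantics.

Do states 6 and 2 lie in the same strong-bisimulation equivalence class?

Compute ~ classes (split until stable):
  round 0: {{0,1,2,3,4,5,6}}
  round 1: {{0,1,2,5},{3},{4},{6}}
  round 2: {{0,5},{1},{2},{3},{4},{6}}
stable after 3 split(s): 6 block(s)
6∈{6}, 2∈{2}

Answer: NOT BISIMILAR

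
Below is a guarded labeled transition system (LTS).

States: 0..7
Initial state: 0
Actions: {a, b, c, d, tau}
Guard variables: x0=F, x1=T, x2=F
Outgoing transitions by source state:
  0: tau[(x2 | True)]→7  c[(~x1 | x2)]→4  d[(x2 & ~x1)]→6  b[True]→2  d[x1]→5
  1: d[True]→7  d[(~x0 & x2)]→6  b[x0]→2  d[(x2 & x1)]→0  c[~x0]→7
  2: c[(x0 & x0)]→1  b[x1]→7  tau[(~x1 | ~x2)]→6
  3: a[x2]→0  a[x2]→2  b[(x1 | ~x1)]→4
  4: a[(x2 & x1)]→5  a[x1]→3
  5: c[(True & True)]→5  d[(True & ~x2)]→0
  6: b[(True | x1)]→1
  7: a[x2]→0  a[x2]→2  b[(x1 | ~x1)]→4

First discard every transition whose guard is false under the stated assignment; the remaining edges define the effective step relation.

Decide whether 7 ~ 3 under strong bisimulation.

Bisimulation quotient by refinement:
  round 0: {{0,1,2,3,4,5,6,7}}
  round 1: {{0},{1,5},{2},{3,6,7},{4}}
  round 2: {{0},{1},{2},{3,7},{4},{5},{6}}
Fixed point at round 3; 7 class(es).
[7]={3,7}  [3]={3,7}

Answer: BISIMILAR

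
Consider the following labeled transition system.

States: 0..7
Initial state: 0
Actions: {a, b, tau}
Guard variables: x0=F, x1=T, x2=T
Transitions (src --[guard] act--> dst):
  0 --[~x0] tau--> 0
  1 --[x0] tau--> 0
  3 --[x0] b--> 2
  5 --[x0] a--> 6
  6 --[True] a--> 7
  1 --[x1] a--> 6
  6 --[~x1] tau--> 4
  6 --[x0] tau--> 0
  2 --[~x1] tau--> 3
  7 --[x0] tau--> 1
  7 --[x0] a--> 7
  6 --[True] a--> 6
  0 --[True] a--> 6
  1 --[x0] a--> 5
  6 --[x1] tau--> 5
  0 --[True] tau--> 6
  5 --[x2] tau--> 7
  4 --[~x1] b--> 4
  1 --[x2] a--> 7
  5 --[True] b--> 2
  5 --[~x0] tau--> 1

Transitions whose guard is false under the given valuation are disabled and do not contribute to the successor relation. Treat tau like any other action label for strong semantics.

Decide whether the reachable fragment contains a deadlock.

Reach set: {0,1,2,5,6,7}
  0: a→6  tau→0  tau→6  [3 out]
  1: a→6  a→7  [2 out]
  2: ∅  [deadlock]
  5: b→2  tau→1  tau→7  [3 out]
  6: a→6  a→7  tau→5  [3 out]
  7: ∅  [deadlock]
witness 2: tau·tau·b

Answer: DEADLOCK at state 2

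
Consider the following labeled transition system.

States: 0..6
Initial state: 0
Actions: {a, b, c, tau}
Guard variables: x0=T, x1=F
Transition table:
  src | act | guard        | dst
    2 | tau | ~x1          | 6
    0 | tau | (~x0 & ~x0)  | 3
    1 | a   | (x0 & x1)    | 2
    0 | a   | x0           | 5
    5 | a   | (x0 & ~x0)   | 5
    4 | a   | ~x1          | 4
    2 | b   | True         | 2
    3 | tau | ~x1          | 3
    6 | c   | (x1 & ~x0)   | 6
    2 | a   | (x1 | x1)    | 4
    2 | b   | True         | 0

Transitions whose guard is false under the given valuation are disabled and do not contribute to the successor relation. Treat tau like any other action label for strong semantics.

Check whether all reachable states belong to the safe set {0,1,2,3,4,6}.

Answer: INVARIANT VIOLATED at state 5

Trace:
Allowed set {0,1,2,3,4,6}
Reachable = {0,5}
  0: ok
  5: outside
reach 5 via a — violates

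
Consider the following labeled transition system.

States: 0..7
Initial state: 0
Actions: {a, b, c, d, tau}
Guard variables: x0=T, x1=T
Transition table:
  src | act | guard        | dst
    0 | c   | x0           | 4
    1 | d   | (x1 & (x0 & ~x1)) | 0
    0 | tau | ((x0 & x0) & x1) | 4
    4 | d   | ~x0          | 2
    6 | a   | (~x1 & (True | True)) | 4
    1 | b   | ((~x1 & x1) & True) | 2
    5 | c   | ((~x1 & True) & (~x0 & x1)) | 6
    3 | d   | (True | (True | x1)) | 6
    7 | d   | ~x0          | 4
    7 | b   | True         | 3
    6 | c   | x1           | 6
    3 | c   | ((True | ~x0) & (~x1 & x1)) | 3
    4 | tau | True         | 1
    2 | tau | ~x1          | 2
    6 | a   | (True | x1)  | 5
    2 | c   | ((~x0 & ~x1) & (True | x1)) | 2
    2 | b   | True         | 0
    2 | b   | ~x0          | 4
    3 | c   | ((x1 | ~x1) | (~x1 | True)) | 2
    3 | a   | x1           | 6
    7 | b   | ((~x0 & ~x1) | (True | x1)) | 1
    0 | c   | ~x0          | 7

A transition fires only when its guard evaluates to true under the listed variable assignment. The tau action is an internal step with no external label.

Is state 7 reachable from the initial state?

Guard filter leaves 11 enabled edge(s).
depth 0: {0}
depth 1: {4}  cumulative {0,4}
depth 2: {1}  cumulative {0,1,4}
Reachable = {0,1,4}

Answer: UNREACHABLE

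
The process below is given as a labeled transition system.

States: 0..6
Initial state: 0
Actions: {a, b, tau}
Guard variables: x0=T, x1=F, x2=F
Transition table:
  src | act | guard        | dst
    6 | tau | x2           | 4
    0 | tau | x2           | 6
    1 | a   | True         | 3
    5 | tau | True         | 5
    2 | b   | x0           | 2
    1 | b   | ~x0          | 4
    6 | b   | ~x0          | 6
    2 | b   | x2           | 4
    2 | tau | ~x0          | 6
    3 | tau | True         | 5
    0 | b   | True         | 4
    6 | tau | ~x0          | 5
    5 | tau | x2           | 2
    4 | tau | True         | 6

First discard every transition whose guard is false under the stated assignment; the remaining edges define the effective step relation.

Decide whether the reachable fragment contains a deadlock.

Answer: DEADLOCK at state 6

Trace:
Reachable = {0,4,6}
  0: b→4  [deg 1]
  4: tau→6  [deg 1]
  6: ∅  [STUCK]
witness 6: b·tau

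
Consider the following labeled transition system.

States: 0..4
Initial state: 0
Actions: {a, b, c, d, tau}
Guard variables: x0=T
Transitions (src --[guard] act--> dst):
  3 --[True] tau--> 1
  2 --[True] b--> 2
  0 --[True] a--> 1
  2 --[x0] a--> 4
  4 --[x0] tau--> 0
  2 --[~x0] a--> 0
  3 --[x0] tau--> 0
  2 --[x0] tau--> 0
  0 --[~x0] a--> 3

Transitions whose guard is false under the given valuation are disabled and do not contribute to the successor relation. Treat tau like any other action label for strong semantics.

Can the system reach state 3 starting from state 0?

Answer: UNREACHABLE

Trace:
Guard filter leaves 7 enabled edge(s).
Layer 0: {0}
Layer 1: {1}  now seen {0,1}
Reach set: {0,1}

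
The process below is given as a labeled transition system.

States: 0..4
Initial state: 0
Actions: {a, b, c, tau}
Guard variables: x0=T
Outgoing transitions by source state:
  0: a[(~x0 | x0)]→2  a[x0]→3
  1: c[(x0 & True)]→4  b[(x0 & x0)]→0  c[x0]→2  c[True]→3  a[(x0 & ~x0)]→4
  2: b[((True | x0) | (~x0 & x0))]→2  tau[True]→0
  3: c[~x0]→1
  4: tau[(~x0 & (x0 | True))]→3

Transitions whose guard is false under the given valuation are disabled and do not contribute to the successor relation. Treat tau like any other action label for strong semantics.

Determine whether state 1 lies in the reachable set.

After dropping false guards: 8 live edges.
L0 = {0}
L1 = {2,3}  now seen {0,2,3}
Reach set: {0,2,3}

Answer: UNREACHABLE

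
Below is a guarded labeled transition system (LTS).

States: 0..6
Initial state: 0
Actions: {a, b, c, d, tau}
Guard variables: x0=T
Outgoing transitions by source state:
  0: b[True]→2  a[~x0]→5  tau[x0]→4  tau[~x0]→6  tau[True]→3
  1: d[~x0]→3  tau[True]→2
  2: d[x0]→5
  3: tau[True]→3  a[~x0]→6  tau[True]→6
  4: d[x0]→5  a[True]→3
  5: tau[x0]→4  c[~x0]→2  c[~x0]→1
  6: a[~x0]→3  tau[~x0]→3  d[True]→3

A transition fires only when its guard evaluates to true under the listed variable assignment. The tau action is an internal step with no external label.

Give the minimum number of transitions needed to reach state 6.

Breadth-first toward 6:
  L0 = {0}
  L1 = {2,3,4}
  L2 = {5,6}
depth(6)=2, e.g. tau·tau

Answer: 2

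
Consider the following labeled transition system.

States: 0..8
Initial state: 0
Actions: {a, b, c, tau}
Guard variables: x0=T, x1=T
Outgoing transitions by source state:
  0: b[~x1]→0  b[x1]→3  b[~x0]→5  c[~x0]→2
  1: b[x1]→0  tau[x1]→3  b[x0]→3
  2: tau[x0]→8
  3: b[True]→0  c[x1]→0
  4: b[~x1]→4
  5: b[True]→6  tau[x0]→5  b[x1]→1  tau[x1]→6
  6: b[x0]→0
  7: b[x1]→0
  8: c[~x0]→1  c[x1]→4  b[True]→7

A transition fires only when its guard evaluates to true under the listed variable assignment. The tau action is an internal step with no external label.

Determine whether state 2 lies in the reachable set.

Answer: UNREACHABLE

Working:
After dropping false guards: 15 live edges.
Layer 0: {0}
Layer 1: {3}  cumulative {0,3}
Reach set: {0,3}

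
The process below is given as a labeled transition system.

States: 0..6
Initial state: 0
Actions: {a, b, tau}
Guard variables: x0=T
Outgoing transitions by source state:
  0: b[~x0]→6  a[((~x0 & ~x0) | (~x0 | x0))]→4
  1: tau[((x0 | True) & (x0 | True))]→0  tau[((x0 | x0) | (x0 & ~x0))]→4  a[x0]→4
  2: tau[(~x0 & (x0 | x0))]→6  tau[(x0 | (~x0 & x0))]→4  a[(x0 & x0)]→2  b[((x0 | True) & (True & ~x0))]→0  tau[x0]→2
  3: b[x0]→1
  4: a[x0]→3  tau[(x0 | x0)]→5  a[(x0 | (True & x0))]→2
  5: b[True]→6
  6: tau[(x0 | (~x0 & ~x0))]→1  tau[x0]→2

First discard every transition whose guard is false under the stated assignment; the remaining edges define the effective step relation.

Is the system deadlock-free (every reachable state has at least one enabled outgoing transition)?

Reach set: {0,1,2,3,4,5,6}
  0: a→4  [1 out]
  1: a→4  tau→0  tau→4  [3 out]
  2: a→2  tau→2  tau→4  [3 out]
  3: b→1  [1 out]
  4: a→2  a→3  tau→5  [3 out]
  5: b→6  [1 out]
  6: tau→1  tau→2  [2 out]

Answer: DEADLOCK-FREE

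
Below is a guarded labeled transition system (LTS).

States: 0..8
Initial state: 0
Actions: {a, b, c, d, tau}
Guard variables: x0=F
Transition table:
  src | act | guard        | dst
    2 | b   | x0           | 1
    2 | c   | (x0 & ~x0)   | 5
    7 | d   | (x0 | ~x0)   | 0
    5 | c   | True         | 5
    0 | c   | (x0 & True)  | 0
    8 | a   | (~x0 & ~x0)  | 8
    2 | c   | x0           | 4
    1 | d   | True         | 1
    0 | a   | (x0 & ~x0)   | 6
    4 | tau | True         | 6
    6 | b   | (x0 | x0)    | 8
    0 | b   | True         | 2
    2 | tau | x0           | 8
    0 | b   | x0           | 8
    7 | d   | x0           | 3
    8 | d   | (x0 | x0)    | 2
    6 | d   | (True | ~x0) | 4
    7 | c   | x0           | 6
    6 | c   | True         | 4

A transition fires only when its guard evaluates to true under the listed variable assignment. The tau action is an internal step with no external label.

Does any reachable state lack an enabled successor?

Answer: DEADLOCK at state 2

Analysis:
Reachable = {0,2}
  0: b→2  [1 out]
  2: ∅  [STUCK]
Path to 2: b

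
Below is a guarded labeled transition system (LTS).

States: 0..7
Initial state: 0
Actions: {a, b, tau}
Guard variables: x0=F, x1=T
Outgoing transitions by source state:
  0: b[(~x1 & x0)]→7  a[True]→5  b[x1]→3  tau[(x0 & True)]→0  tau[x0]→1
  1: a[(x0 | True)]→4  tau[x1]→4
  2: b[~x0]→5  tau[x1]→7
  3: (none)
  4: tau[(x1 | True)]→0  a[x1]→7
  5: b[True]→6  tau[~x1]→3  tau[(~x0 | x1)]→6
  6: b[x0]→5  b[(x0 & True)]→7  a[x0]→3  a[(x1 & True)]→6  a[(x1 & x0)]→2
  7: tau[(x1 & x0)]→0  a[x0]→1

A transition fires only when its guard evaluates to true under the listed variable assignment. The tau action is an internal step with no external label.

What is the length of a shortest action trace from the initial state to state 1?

Answer: UNREACHABLE

Working:
BFS to 1:
  L0 = {0}
  L1 = {3,5}
  L2 = {6}
1 never appears.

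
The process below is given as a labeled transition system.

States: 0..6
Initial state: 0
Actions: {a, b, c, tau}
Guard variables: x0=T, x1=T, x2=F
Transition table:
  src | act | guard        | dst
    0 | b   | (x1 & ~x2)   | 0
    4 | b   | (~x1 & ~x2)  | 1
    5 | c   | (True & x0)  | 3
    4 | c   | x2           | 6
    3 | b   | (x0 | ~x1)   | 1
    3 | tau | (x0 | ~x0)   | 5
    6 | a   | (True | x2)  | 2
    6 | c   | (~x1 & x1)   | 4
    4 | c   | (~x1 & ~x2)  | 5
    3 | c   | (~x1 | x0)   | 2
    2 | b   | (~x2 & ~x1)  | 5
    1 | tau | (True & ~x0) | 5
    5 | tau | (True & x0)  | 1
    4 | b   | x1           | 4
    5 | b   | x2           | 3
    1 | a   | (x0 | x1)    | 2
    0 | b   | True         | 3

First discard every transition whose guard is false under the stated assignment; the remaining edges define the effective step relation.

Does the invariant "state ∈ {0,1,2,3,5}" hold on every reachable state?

Safe = {0,1,2,3,5}
Reach set: {0,1,2,3,5}
  0: safe
  1: safe
  2: safe
  3: safe
  5: safe

Answer: INVARIANT HOLDS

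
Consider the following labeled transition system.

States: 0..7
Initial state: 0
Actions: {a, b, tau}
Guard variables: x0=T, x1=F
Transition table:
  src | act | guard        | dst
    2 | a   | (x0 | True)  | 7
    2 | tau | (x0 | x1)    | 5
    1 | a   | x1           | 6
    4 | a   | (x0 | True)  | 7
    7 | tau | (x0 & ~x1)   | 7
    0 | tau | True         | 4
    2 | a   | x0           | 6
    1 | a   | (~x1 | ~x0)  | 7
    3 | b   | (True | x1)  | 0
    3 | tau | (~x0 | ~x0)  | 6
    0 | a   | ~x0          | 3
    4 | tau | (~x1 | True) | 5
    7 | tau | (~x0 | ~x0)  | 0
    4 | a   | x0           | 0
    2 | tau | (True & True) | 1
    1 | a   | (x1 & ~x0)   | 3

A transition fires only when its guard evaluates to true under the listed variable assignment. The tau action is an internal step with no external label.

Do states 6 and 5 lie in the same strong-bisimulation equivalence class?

Refine partition for ~:
  P[0] = {{0,1,2,3,4,5,6,7}}
  P[1] = {{0,7},{1},{2,4},{3},{5,6}}
  P[2] = {{0},{1},{2},{3},{4},{5,6},{7}}
Fixed point at round 3; 7 class(es).
6∈{5,6}, 5∈{5,6}

Answer: BISIMILAR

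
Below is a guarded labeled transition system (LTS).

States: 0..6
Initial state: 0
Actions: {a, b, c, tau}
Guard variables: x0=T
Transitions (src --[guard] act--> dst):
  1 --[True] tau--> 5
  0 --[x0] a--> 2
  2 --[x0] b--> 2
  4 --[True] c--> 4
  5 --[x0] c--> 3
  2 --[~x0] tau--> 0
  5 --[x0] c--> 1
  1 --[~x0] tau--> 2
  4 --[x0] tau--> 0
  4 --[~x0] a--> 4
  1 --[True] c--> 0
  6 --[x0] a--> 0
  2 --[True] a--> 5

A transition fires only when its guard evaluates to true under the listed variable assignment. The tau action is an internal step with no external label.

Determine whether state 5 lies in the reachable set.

After dropping false guards: 10 live edges.
depth 0: {0}
depth 1: {2}  total {0,2}
depth 2: {5}  total {0,2,5}
depth 3: {1,3}  total {0,1,2,3,5}
R = {0,1,2,3,5}
Path to 5: a·a

Answer: REACHABLE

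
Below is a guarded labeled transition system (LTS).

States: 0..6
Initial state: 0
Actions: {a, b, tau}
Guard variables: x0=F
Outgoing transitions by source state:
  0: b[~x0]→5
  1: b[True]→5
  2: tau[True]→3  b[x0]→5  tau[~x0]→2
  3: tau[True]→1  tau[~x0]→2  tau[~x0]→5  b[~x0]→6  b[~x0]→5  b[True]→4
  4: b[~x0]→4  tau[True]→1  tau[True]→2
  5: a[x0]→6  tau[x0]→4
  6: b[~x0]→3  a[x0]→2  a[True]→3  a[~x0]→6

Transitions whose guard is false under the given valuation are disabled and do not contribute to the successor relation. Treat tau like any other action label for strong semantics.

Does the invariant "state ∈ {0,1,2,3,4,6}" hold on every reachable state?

Answer: INVARIANT VIOLATED at state 5

Trace:
Inv-set: {0,1,2,3,4,6}
Reach set: {0,5}
  0: ✓
  5: ✗ unsafe
counterexample path to 5: b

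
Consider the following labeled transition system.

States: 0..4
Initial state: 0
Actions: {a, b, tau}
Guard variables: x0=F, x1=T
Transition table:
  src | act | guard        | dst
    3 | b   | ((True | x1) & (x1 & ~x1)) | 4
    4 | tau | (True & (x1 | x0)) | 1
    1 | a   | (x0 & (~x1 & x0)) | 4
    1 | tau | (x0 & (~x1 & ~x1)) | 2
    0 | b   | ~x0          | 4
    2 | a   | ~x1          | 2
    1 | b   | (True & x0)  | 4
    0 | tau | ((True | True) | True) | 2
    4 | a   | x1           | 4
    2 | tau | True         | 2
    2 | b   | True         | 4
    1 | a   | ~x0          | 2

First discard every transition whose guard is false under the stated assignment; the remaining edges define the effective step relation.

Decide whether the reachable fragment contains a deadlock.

Reachable = {0,1,2,4}
  0: b→4  tau→2  [2 out]
  1: a→2  [1 out]
  2: b→4  tau→2  [2 out]
  4: a→4  tau→1  [2 out]

Answer: DEADLOCK-FREE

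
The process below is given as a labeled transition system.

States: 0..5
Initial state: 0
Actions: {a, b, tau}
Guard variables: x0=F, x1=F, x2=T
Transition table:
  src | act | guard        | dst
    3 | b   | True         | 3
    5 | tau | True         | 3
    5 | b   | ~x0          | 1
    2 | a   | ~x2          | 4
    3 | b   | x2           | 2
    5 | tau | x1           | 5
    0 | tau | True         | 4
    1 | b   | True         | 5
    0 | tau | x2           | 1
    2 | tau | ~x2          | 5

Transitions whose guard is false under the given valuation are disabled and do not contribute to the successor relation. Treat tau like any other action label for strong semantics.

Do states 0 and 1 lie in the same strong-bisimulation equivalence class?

Refine partition for ~:
  π0 = {{0,1,2,3,4,5}}
  π1 = {{0},{1,3},{2,4},{5}}
  π2 = {{0},{1},{2,4},{3},{5}}
Fixed point at round 3; 5 class(es).
0∈{0}, 1∈{1}

Answer: NOT BISIMILAR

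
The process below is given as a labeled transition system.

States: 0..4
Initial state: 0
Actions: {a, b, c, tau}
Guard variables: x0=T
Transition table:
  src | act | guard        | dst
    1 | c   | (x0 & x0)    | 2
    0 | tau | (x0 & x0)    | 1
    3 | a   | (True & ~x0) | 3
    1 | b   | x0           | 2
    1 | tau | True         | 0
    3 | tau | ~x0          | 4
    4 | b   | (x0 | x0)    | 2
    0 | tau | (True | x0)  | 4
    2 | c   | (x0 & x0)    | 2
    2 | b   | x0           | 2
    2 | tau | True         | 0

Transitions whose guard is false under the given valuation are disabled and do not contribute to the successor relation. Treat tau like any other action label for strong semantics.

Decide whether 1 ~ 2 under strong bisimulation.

Refine partition for ~:
  π0 = {{0,1,2,3,4}}
  π1 = {{0},{1,2},{3},{4}}
Fixed point at round 2; 4 class(es).
class of 1: {1,2}; class of 2: {1,2}

Answer: BISIMILAR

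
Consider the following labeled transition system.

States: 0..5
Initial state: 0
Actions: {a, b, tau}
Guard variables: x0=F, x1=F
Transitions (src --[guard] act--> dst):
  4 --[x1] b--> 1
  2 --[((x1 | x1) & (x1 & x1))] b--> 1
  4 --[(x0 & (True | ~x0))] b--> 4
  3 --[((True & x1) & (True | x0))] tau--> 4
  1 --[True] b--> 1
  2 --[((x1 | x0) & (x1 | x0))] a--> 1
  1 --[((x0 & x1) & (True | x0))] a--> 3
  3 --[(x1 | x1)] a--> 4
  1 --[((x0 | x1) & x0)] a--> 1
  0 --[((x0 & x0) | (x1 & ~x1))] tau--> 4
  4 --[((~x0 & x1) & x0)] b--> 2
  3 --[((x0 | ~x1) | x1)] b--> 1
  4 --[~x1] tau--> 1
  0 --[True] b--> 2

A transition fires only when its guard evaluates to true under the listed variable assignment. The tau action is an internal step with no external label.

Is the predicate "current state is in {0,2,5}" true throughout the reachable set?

Answer: INVARIANT HOLDS

Working:
Safe = {0,2,5}
R = {0,2}
  0: ok
  2: ok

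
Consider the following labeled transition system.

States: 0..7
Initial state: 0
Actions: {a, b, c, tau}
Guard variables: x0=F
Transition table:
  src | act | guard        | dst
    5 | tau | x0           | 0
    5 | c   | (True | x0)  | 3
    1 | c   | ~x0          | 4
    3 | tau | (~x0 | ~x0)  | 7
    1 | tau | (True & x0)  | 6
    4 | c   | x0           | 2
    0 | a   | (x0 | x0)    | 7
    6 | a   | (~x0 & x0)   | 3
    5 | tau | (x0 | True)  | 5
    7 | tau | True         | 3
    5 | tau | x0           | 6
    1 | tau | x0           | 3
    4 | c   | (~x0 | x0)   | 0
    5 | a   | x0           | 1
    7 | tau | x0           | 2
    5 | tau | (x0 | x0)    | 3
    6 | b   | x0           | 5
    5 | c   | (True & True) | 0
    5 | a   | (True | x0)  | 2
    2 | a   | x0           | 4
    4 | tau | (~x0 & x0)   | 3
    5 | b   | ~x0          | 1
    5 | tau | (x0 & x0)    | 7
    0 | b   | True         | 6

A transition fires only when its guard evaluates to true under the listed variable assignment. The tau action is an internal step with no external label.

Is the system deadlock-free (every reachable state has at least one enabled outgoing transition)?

Answer: DEADLOCK at state 6

Working:
Reach set: {0,6}
  0: b→6  [1 exit(s)]
  6: ∅  [no exit]
trace reaching 6: b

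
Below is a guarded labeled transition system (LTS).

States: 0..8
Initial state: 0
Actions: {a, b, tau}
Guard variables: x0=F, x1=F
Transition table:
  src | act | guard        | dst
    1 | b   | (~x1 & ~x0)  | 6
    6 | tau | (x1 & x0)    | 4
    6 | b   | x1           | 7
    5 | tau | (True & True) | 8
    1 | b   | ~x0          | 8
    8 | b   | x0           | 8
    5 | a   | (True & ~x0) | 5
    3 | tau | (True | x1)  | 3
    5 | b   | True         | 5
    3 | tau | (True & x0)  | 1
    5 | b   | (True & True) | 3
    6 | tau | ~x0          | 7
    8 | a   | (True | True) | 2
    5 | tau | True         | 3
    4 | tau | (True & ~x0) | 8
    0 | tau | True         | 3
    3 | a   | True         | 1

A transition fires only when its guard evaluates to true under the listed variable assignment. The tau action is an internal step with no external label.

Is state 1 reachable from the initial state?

Answer: REACHABLE

Analysis:
After dropping false guards: 13 live edges.
L0 = {0}
L1 = {3}  total {0,3}
L2 = {1}  total {0,1,3}
L3 = {6,8}  total {0,1,3,6,8}
L4 = {2,7}  total {0,1,2,3,6,7,8}
R = {0,1,2,3,6,7,8}
Path to 1: tau·a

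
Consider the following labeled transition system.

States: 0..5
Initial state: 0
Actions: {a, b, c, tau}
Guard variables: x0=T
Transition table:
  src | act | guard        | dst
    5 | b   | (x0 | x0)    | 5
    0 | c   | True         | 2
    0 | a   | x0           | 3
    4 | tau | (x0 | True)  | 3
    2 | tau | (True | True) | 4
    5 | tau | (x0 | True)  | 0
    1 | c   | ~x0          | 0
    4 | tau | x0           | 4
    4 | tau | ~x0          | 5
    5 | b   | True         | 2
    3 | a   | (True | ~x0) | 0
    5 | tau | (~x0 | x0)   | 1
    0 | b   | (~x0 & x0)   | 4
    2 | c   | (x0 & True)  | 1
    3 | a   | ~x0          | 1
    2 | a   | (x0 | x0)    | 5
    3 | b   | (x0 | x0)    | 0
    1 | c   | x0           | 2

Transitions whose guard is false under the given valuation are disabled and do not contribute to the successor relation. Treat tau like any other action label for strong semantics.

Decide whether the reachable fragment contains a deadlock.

Answer: DEADLOCK-FREE

Analysis:
R = {0,1,2,3,4,5}
  0: a→3  c→2  [2 out]
  1: c→2  [1 out]
  2: a→5  c→1  tau→4  [3 out]
  3: a→0  b→0  [2 out]
  4: tau→3  tau→4  [2 out]
  5: b→2  b→5  tau→0  tau→1  [4 out]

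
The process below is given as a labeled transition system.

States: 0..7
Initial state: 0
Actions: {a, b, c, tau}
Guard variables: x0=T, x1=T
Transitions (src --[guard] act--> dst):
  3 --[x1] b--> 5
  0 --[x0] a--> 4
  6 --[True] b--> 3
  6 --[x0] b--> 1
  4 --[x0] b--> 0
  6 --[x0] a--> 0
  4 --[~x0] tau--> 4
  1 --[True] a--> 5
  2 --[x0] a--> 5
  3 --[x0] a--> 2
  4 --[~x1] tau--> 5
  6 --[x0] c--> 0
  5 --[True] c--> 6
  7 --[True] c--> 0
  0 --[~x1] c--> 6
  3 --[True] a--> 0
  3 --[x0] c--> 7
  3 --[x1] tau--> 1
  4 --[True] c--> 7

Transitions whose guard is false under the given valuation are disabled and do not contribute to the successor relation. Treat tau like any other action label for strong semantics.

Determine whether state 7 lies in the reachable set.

Guard filter leaves 16 enabled edge(s).
depth 0: {0}
depth 1: {4}  total {0,4}
depth 2: {7}  total {0,4,7}
Reach set: {0,4,7}
trace reaching 7: a·c

Answer: REACHABLE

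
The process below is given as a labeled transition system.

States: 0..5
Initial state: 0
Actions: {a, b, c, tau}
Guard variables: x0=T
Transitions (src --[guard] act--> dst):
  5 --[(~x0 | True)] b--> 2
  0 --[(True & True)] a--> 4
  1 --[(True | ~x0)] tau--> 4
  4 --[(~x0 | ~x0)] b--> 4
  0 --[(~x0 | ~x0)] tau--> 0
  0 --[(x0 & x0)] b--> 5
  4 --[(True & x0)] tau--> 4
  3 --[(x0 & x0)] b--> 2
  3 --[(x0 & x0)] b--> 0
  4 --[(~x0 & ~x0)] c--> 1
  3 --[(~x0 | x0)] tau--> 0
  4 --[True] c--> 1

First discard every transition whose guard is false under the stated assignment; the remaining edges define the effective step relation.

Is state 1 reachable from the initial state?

9 transition(s) survive guard evaluation.
L0 = {0}
L1 = {4,5}  total {0,4,5}
L2 = {1,2}  total {0,1,2,4,5}
Reach set: {0,1,2,4,5}
witness 1: a·c

Answer: REACHABLE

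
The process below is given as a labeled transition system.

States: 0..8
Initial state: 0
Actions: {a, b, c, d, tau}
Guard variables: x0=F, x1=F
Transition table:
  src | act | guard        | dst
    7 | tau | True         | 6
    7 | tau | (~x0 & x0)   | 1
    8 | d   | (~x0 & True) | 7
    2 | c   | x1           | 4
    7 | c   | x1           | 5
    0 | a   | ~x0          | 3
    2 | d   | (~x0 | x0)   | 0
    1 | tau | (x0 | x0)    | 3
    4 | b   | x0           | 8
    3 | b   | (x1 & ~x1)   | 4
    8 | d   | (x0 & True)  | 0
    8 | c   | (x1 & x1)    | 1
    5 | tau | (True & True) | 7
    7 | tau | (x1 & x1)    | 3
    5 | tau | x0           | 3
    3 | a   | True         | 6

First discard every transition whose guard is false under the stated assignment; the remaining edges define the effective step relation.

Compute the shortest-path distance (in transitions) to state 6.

Answer: 2

Working:
Layered search for 6:
  depth 0: {0}
  depth 1: {3}
  depth 2: {6}
first hit 6 at d=2 via a·a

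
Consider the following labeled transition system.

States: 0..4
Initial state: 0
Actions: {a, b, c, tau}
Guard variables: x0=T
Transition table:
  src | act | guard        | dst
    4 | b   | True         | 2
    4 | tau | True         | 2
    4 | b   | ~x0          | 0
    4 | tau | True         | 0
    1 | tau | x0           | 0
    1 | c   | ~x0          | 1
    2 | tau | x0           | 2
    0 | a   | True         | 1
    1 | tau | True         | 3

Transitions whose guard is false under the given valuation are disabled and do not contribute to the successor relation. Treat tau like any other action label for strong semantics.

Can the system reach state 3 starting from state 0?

Answer: REACHABLE

Working:
After dropping false guards: 7 live edges.
Layer 0: {0}
Layer 1: {1}  cumulative {0,1}
Layer 2: {3}  cumulative {0,1,3}
Reach set: {0,1,3}
Path to 3: a·tau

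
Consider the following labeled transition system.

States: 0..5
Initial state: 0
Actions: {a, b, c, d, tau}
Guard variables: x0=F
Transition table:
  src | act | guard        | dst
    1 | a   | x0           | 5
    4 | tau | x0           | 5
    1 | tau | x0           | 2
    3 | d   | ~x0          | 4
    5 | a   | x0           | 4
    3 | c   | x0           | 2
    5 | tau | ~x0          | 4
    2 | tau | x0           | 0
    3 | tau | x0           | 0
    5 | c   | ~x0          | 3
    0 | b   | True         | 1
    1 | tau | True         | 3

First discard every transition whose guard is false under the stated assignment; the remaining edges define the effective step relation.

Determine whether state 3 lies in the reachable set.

Answer: REACHABLE

Working:
After dropping false guards: 5 live edges.
Layer 0: {0}
Layer 1: {1}  cumulative {0,1}
Layer 2: {3}  cumulative {0,1,3}
Layer 3: {4}  cumulative {0,1,3,4}
Reachable = {0,1,3,4}
witness 3: b·tau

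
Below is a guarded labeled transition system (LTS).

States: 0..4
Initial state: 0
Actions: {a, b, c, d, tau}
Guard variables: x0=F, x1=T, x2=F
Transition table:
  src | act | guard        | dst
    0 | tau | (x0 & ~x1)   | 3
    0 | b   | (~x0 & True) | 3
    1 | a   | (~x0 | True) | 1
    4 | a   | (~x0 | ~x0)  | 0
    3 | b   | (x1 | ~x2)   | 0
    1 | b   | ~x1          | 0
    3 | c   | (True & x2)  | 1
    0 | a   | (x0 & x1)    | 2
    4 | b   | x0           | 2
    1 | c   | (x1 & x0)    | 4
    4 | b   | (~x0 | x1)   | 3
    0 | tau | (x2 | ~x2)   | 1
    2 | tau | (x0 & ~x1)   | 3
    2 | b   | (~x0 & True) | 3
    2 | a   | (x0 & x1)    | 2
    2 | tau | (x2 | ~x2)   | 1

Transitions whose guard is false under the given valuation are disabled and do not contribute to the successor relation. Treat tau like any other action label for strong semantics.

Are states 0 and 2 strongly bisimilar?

Compute ~ classes (split until stable):
  round 0: {{0,1,2,3,4}}
  round 1: {{0,2},{1},{3},{4}}
Fixed point at round 2; 4 class(es).
class of 0: {0,2}; class of 2: {0,2}

Answer: BISIMILAR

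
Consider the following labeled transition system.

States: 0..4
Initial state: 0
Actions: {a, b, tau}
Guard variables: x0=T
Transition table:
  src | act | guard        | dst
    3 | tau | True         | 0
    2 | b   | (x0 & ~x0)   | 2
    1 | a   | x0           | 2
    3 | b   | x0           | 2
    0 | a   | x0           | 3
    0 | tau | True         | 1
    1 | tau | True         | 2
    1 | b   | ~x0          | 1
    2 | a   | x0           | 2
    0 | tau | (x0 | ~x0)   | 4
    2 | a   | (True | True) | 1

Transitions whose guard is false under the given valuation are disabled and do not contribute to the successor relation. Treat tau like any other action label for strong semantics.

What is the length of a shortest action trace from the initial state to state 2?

Answer: 2

Working:
Layered search for 2:
  L0 = {0}
  L1 = {1,3,4}
  L2 = {2}
depth(2)=2, e.g. a·b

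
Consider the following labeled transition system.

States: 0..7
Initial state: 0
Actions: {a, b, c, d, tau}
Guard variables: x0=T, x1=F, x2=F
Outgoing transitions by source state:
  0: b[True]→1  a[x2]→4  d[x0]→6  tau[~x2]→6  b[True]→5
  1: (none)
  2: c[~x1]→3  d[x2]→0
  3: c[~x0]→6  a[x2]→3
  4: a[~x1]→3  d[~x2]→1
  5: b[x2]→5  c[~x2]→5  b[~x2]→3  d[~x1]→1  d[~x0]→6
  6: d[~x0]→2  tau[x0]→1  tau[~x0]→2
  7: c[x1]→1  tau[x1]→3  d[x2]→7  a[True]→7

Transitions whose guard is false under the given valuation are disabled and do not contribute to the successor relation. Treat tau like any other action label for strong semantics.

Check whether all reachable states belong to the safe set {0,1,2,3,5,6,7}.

Allowed set {0,1,2,3,5,6,7}
R = {0,1,3,5,6}
  0: ok
  1: ok
  3: ok
  5: ok
  6: ok

Answer: INVARIANT HOLDS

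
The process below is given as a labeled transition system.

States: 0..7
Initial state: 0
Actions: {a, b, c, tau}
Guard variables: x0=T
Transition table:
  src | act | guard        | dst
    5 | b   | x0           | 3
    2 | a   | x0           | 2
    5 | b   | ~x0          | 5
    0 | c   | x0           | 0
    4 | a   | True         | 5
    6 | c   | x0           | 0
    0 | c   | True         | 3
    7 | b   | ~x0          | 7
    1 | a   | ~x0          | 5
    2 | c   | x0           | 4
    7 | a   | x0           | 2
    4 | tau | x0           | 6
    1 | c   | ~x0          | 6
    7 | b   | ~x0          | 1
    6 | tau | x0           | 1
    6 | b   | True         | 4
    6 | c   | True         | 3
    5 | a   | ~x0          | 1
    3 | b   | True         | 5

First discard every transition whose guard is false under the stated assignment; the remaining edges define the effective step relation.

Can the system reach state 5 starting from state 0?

13 transition(s) survive guard evaluation.
depth 0: {0}
depth 1: {3}  now seen {0,3}
depth 2: {5}  now seen {0,3,5}
R = {0,3,5}
Path to 5: c·b

Answer: REACHABLE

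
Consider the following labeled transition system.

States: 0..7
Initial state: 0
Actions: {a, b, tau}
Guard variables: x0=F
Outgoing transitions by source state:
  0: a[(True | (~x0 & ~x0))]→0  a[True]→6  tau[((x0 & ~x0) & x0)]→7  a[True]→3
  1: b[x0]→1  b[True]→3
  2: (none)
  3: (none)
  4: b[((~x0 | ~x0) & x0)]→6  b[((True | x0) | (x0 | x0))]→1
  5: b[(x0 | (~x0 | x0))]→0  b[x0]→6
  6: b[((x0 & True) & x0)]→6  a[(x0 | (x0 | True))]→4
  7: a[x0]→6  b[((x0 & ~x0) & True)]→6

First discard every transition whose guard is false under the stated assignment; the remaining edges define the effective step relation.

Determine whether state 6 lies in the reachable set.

After dropping false guards: 7 live edges.
L0 = {0}
L1 = {3,6}  cumulative {0,3,6}
L2 = {4}  cumulative {0,3,4,6}
L3 = {1}  cumulative {0,1,3,4,6}
R = {0,1,3,4,6}
witness 6: a

Answer: REACHABLE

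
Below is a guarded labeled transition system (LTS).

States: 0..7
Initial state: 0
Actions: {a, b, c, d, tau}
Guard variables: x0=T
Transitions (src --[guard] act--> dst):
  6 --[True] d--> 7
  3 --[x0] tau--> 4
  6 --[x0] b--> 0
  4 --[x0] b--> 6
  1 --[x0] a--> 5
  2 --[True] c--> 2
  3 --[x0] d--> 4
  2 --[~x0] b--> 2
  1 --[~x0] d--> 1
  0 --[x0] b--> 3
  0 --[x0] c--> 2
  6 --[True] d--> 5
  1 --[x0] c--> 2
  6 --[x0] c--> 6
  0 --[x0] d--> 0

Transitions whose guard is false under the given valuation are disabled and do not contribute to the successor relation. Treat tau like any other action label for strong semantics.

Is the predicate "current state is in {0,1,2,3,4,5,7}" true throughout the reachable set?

Safe = {0,1,2,3,4,5,7}
R = {0,2,3,4,5,6,7}
  0: safe
  2: safe
  3: safe
  4: safe
  5: safe
  6: VIOLATES
  7: safe
reach 6 via b·tau·b — violates

Answer: INVARIANT VIOLATED at state 6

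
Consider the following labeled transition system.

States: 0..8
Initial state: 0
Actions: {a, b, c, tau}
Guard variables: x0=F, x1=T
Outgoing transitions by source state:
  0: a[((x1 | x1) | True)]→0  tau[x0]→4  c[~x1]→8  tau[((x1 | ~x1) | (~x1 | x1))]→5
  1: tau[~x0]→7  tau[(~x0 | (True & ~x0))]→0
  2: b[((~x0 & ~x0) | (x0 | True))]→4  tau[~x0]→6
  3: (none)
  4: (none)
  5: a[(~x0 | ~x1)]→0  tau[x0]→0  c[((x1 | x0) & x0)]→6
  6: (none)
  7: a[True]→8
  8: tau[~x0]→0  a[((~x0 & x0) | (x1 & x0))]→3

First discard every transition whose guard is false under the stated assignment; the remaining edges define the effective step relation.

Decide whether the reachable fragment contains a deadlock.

Answer: DEADLOCK-FREE

Trace:
R = {0,5}
  0: a→0  tau→5  [deg 2]
  5: a→0  [deg 1]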